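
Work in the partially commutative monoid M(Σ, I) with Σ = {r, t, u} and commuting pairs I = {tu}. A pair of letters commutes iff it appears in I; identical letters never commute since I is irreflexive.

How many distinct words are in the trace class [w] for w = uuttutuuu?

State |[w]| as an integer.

84

#0=u has no predecessor
#1=u depends on [0:u]
#2=t has no predecessor
#3=t depends on [2:t]
#4=u depends on [1:u]
#5=t depends on [3:t]
#6=u depends on [4:u]
#7=u depends on [6:u]
#8=u depends on [7:u]
sources: [0:u, 2:t]
N(rest) = Σ N(rest − s) over sources s of rest; N(one piece) = 1:
  size 1 → [5]=1  [8]=1
  size 2 → [3,5]=1  [5,8]=2  [7,8]=1
  size 3 → [2,3,5]=1  [3,5,8]=3  [5,7,8]=3  [6,7,8]=1
  size 4 → [2,3,5,8]=4  [3,5,7,8]=6  [4,6,7,8]=1  [5,6,7,8]=4
  size 5 → [1,4,6,7,8]=1  [2,3,5,7,8]=10  [3,5,6,7,8]=10  [4,5,6,7,8]=5
  size 6 → [0,1,4,6,7,8]=1  [1,4,5,6,7,8]=6  [2,3,5,6,7,8]=20  [3,4,5,6,7,8]=15
  size 7 → [0,1,4,5,6,7,8]=7  [1,3,4,5,6,7,8]=21  [2,3,4,5,6,7,8]=35
  first=0(u) contributes 56
  first=2(t) contributes 28
|[w]| = 84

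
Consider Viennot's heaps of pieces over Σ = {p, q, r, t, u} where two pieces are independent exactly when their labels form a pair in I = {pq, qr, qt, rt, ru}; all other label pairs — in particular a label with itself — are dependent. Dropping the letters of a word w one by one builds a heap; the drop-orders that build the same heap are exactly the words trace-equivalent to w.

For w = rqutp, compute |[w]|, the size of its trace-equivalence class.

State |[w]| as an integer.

4

0(r) covers ∅
1(q) covers ∅
2(u) covers 1:q
3(t) covers 2:u
4(p) covers 0:r, 3:t
floor of heap: 0:r, 1:q
completions by unplaced set U, small U first (add the entries for U minus each lowest piece of U):
  |U|=1: {4}:1
  |U|=2: {0,4}:1  {3,4}:1
  |U|=3: {0,3,4}:2  {2,3,4}:1
  start at 0(r): 1
  start at 1(q): 3
sum over floor = 4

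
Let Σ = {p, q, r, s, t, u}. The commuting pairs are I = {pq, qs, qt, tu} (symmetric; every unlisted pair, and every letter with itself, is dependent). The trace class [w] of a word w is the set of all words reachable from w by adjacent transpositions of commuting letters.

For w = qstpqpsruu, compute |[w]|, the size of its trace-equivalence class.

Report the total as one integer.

drop 0:q onto floor
drop 1:s onto floor
drop 2:t onto {1:s}
drop 3:p onto {2:t}
drop 4:q onto {0:q}
drop 5:p onto {3:p}
drop 6:s onto {5:p}
drop 7:r onto {4:q, 6:s}
drop 8:u onto {7:r}
drop 9:u onto {8:u}
ground layer = {0:q, 1:s}
drop-orders for the pieces not yet dropped (sum over which currently-grounded one goes next):
  1 to go: {9} 1
  2 to go: {8,9} 1
  3 to go: {7,8,9} 1
  4 to go: {4,7,8,9} 1  {6,7,8,9} 1
  5 to go: {0,4,7,8,9} 1  {4,6,7,8,9} 2  {5,6,7,8,9} 1
  6 to go: {0,4,6,7,8,9} 3  {3,5,6,7,8,9} 1  {4,5,6,7,8,9} 3
  7 to go: {0,4,5,6,7,8,9} 6  {2,3,5,6,7,8,9} 1  {3,4,5,6,7,8,9} 4
  8 to go: {0,3,4,5,6,7,8,9} 10  {1,2,3,5,6,7,8,9} 1  {2,3,4,5,6,7,8,9} 5
  if 0:q drops first: 6 orders
  if 1:s drops first: 15 orders
heap linearizations: 21

21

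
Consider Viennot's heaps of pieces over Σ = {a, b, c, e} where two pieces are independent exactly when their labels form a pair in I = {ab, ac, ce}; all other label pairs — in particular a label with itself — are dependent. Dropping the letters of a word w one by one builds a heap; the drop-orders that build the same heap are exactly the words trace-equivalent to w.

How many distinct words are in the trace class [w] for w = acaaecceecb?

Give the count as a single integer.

210

drop 0:a onto floor
drop 1:c onto floor
drop 2:a onto {0:a}
drop 3:a onto {2:a}
drop 4:e onto {3:a}
drop 5:c onto {1:c}
drop 6:c onto {5:c}
drop 7:e onto {4:e}
drop 8:e onto {7:e}
drop 9:c onto {6:c}
drop 10:b onto {8:e, 9:c}
ground layer = {0:a, 1:c}
drop-orders for the pieces not yet dropped (sum over which currently-grounded one goes next):
  1 to go: {10} 1
  2 to go: {8,10} 1  {9,10} 1
  3 to go: {6,9,10} 1  {7,8,10} 1  {8,9,10} 2
  4 to go: {4,7,8,10} 1  {5,6,9,10} 1  {6,8,9,10} 3  {7,8,9,10} 3
  5 to go: {1,5,6,9,10} 1  {3,4,7,8,10} 1  {4,7,8,9,10} 4  {5,6,8,9,10} 4  {6,7,8,9,10} 6
  6 to go: {1,5,6,8,9,10} 5  {2,3,4,7,8,10} 1  {3,4,7,8,9,10} 5  {4,6,7,8,9,10} 10  {5,6,7,8,9,10} 10
  7 to go: {0,2,3,4,7,8,10} 1  {1,5,6,7,8,9,10} 15  {2,3,4,7,8,9,10} 6  {3,4,6,7,8,9,10} 15  {4,5,6,7,8,9,10} 20
  8 to go: {0,2,3,4,7,8,9,10} 7  {1,4,5,6,7,8,9,10} 35  {2,3,4,6,7,8,9,10} 21  {3,4,5,6,7,8,9,10} 35
  9 to go: {0,2,3,4,6,7,8,9,10} 28  {1,3,4,5,6,7,8,9,10} 70  {2,3,4,5,6,7,8,9,10} 56
  if 0:a drops first: 126 orders
  if 1:c drops first: 84 orders
heap linearizations: 210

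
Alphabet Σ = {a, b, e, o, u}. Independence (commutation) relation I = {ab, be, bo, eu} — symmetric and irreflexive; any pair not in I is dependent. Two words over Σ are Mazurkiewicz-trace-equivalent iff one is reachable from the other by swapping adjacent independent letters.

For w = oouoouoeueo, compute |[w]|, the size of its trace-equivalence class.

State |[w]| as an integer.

#0=o has no predecessor
#1=o depends on [0:o]
#2=u depends on [1:o]
#3=o depends on [2:u]
#4=o depends on [3:o]
#5=u depends on [4:o]
#6=o depends on [5:u]
#7=e depends on [6:o]
#8=u depends on [6:o]
#9=e depends on [7:e]
#10=o depends on [8:u, 9:e]
sources: [0:o]
N(rest) = Σ N(rest − s) over sources s of rest; N(one piece) = 1:
  size 1 → [10]=1
  size 2 → [8,10]=1  [9,10]=1
  size 3 → [7,9,10]=1  [8,9,10]=2
  size 4 → [7,8,9,10]=3
  size 5 → [6,7,8,9,10]=3
  size 6 → [5,6,7,8,9,10]=3
  size 7 → [4,5,6,7,8,9,10]=3
  size 8 → [3,4,5,6,7,8,9,10]=3
  size 9 → [2,3,4,5,6,7,8,9,10]=3
  first=0(o) contributes 3

3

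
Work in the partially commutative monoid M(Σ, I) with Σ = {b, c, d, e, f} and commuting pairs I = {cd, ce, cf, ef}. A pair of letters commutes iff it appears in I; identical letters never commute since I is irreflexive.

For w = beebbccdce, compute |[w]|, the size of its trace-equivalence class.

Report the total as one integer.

10

#0=b has no predecessor
#1=e depends on [0:b]
#2=e depends on [1:e]
#3=b depends on [2:e]
#4=b depends on [3:b]
#5=c depends on [4:b]
#6=c depends on [5:c]
#7=d depends on [4:b]
#8=c depends on [6:c]
#9=e depends on [7:d]
sources: [0:b]
N(rest) = Σ N(rest − s) over sources s of rest; N(one piece) = 1:
  size 1 → [8]=1  [9]=1
  size 2 → [6,8]=1  [7,9]=1  [8,9]=2
  size 3 → [5,6,8]=1  [6,8,9]=3  [7,8,9]=3
  size 4 → [5,6,8,9]=4  [6,7,8,9]=6
  size 5 → [5,6,7,8,9]=10
  size 6 → [4,5,6,7,8,9]=10
  size 7 → [3,4,5,6,7,8,9]=10
  size 8 → [2,3,4,5,6,7,8,9]=10
  first=0(b) contributes 10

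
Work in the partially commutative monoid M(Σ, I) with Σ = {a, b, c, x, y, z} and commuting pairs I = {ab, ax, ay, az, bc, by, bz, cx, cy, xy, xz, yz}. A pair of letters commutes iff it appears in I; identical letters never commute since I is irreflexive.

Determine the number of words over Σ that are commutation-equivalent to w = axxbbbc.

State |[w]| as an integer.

21

0(a) covers ∅
1(x) covers ∅
2(x) covers 1:x
3(b) covers 2:x
4(b) covers 3:b
5(b) covers 4:b
6(c) covers 0:a
floor of heap: 0:a, 1:x
completions by unplaced set U, small U first (add the entries for U minus each lowest piece of U):
  |U|=1: {5}:1  {6}:1
  |U|=2: {0,6}:1  {4,5}:1  {5,6}:2
  |U|=3: {0,5,6}:3  {3,4,5}:1  {4,5,6}:3
  |U|=4: {0,4,5,6}:6  {2,3,4,5}:1  {3,4,5,6}:4
  |U|=5: {0,3,4,5,6}:10  {1,2,3,4,5}:1  {2,3,4,5,6}:5
  start at 0(a): 6
  start at 1(x): 15
sum over floor = 21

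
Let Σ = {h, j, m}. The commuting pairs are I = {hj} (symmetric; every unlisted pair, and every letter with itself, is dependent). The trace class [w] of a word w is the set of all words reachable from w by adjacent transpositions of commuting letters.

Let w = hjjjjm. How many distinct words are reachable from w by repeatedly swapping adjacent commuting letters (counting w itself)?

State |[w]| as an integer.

drop 0:h onto floor
drop 1:j onto floor
drop 2:j onto {1:j}
drop 3:j onto {2:j}
drop 4:j onto {3:j}
drop 5:m onto {0:h, 4:j}
ground layer = {0:h, 1:j}
drop-orders for the pieces not yet dropped (sum over which currently-grounded one goes next):
  1 to go: {5} 1
  2 to go: {0,5} 1  {4,5} 1
  3 to go: {0,4,5} 2  {3,4,5} 1
  4 to go: {0,3,4,5} 3  {2,3,4,5} 1
  if 0:h drops first: 1 orders
  if 1:j drops first: 4 orders
heap linearizations: 5

5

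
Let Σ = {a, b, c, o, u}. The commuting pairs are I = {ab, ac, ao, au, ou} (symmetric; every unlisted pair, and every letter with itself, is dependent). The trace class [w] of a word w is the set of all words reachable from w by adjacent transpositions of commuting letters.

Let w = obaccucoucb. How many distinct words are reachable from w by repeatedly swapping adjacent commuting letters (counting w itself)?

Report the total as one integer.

#0=o has no predecessor
#1=b depends on [0:o]
#2=a has no predecessor
#3=c depends on [1:b]
#4=c depends on [3:c]
#5=u depends on [4:c]
#6=c depends on [5:u]
#7=o depends on [6:c]
#8=u depends on [6:c]
#9=c depends on [7:o, 8:u]
#10=b depends on [9:c]
sources: [0:o, 2:a]
N(rest) = Σ N(rest − s) over sources s of rest; N(one piece) = 1:
  size 1 → [2]=1  [10]=1
  size 2 → [2,10]=2  [9,10]=1
  size 3 → [2,9,10]=3  [7,9,10]=1  [8,9,10]=1
  size 4 → [2,7,9,10]=4  [2,8,9,10]=4  [7,8,9,10]=2
  size 5 → [2,7,8,9,10]=10  [6,7,8,9,10]=2
  size 6 → [2,6,7,8,9,10]=12  [5,6,7,8,9,10]=2
  size 7 → [2,5,6,7,8,9,10]=14  [4,5,6,7,8,9,10]=2
  size 8 → [2,4,5,6,7,8,9,10]=16  [3,4,5,6,7,8,9,10]=2
  size 9 → [1,3,4,5,6,7,8,9,10]=2  [2,3,4,5,6,7,8,9,10]=18
  first=0(o) contributes 20
  first=2(a) contributes 2
|[w]| = 22

22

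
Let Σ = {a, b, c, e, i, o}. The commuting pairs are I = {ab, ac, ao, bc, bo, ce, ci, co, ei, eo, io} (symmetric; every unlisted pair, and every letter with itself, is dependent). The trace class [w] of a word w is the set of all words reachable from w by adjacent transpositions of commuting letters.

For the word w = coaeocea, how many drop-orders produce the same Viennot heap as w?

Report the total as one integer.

420

piece 0:c — minimal
piece 1:o — minimal
piece 2:a — minimal
piece 3:e rests on {2:a}
piece 4:o rests on {1:o}
piece 5:c rests on {0:c}
piece 6:e rests on {3:e}
piece 7:a rests on {6:e}
minimal pieces: {0:c, 1:o, 2:a}
ways to finish when only these pieces remain (= sum over removing one remaining piece with nothing left below it):
  1 left: {4}→1  {5}→1  {7}→1
  2 left: {0,5}→1  {1,4}→1  {4,5}→2  {4,7}→2  {5,7}→2  {6,7}→1
  3 left: {0,4,5}→3  {0,5,7}→3  {1,4,5}→3  {1,4,7}→3  {3,6,7}→1  {4,5,7}→6  {4,6,7}→3  {5,6,7}→3
  4 left: {0,1,4,5}→6  {0,4,5,7}→12  {0,5,6,7}→6  {1,4,5,7}→12  {1,4,6,7}→6  {2,3,6,7}→1  {3,4,6,7}→4  {3,5,6,7}→4  {4,5,6,7}→12
  5 left: {0,1,4,5,7}→30  {0,3,5,6,7}→10  {0,4,5,6,7}→30  {1,3,4,6,7}→10  {1,4,5,6,7}→30  {2,3,4,6,7}→5  {2,3,5,6,7}→5  {3,4,5,6,7}→20
  6 left: {0,1,4,5,6,7}→90  {0,2,3,5,6,7}→15  {0,3,4,5,6,7}→60  {1,2,3,4,6,7}→15  {1,3,4,5,6,7}→60  {2,3,4,5,6,7}→30
  placing 0:c first → 105 extensions
  placing 1:o first → 105 extensions
  placing 2:a first → 210 extensions
total linear extensions = 420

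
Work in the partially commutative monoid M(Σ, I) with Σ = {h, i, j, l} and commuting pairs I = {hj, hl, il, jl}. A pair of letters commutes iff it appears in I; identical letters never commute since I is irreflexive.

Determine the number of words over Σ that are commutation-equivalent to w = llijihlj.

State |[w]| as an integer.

drop 0:l onto floor
drop 1:l onto {0:l}
drop 2:i onto floor
drop 3:j onto {2:i}
drop 4:i onto {3:j}
drop 5:h onto {4:i}
drop 6:l onto {1:l}
drop 7:j onto {4:i}
ground layer = {0:l, 2:i}
drop-orders for the pieces not yet dropped (sum over which currently-grounded one goes next):
  1 to go: {5} 1  {6} 1  {7} 1
  2 to go: {1,6} 1  {5,6} 2  {5,7} 2  {6,7} 2
  3 to go: {0,1,6} 1  {1,5,6} 3  {1,6,7} 3  {4,5,7} 2  {5,6,7} 6
  4 to go: {0,1,5,6} 4  {0,1,6,7} 4  {1,5,6,7} 12  {3,4,5,7} 2  {4,5,6,7} 8
  5 to go: {0,1,5,6,7} 20  {1,4,5,6,7} 20  {2,3,4,5,7} 2  {3,4,5,6,7} 10
  6 to go: {0,1,4,5,6,7} 40  {1,3,4,5,6,7} 30  {2,3,4,5,6,7} 12
  if 0:l drops first: 42 orders
  if 2:i drops first: 70 orders
heap linearizations: 112

112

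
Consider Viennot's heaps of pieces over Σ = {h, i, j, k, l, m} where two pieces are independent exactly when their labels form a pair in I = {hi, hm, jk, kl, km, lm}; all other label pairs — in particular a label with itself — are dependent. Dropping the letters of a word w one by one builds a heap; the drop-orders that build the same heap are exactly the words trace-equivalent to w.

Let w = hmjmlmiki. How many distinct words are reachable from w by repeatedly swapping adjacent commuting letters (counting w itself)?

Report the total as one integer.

drop 0:h onto floor
drop 1:m onto floor
drop 2:j onto {0:h, 1:m}
drop 3:m onto {2:j}
drop 4:l onto {2:j}
drop 5:m onto {3:m}
drop 6:i onto {4:l, 5:m}
drop 7:k onto {6:i}
drop 8:i onto {7:k}
ground layer = {0:h, 1:m}
drop-orders for the pieces not yet dropped (sum over which currently-grounded one goes next):
  1 to go: {8} 1
  2 to go: {7,8} 1
  3 to go: {6,7,8} 1
  4 to go: {4,6,7,8} 1  {5,6,7,8} 1
  5 to go: {3,5,6,7,8} 1  {4,5,6,7,8} 2
  6 to go: {3,4,5,6,7,8} 3
  7 to go: {2,3,4,5,6,7,8} 3
  if 0:h drops first: 3 orders
  if 1:m drops first: 3 orders
heap linearizations: 6

6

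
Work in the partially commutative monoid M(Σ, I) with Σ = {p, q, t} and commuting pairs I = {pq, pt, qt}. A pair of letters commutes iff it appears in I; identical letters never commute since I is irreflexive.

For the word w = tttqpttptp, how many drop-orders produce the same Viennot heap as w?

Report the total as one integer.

drop 0:t onto floor
drop 1:t onto {0:t}
drop 2:t onto {1:t}
drop 3:q onto floor
drop 4:p onto floor
drop 5:t onto {2:t}
drop 6:t onto {5:t}
drop 7:p onto {4:p}
drop 8:t onto {6:t}
drop 9:p onto {7:p}
ground layer = {0:t, 3:q, 4:p}
drop-orders for the pieces not yet dropped (sum over which currently-grounded one goes next):
  1 to go: {3} 1  {8} 1  {9} 1
  2 to go: {3,8} 2  {3,9} 2  {6,8} 1  {7,9} 1  {8,9} 2
  3 to go: {3,6,8} 3  {3,7,9} 3  {3,8,9} 6  {4,7,9} 1  {5,6,8} 1  {6,8,9} 3  {7,8,9} 3
  4 to go: {2,5,6,8} 1  {3,4,7,9} 4  {3,5,6,8} 4  {3,6,8,9} 12  {3,7,8,9} 12  {4,7,8,9} 4  {5,6,8,9} 4  {6,7,8,9} 6
  5 to go: {1,2,5,6,8} 1  {2,3,5,6,8} 5  {2,5,6,8,9} 5  {3,4,7,8,9} 20  {3,5,6,8,9} 20  {3,6,7,8,9} 30  {4,6,7,8,9} 10  {5,6,7,8,9} 10
  6 to go: {0,1,2,5,6,8} 1  {1,2,3,5,6,8} 6  {1,2,5,6,8,9} 6  {2,3,5,6,8,9} 30  {2,5,6,7,8,9} 15  {3,4,6,7,8,9} 60  {3,5,6,7,8,9} 60  {4,5,6,7,8,9} 20
  7 to go: {0,1,2,3,5,6,8} 7  {0,1,2,5,6,8,9} 7  {1,2,3,5,6,8,9} 42  {1,2,5,6,7,8,9} 21  {2,3,5,6,7,8,9} 105  {2,4,5,6,7,8,9} 35  {3,4,5,6,7,8,9} 140
  8 to go: {0,1,2,3,5,6,8,9} 56  {0,1,2,5,6,7,8,9} 28  {1,2,3,5,6,7,8,9} 168  {1,2,4,5,6,7,8,9} 56  {2,3,4,5,6,7,8,9} 280
  if 0:t drops first: 504 orders
  if 3:q drops first: 84 orders
  if 4:p drops first: 252 orders
heap linearizations: 840

840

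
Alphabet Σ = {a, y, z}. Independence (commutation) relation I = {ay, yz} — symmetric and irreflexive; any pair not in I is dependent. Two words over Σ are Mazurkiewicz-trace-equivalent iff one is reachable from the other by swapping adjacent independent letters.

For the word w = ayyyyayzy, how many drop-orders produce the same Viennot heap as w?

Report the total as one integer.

84

#0=a has no predecessor
#1=y has no predecessor
#2=y depends on [1:y]
#3=y depends on [2:y]
#4=y depends on [3:y]
#5=a depends on [0:a]
#6=y depends on [4:y]
#7=z depends on [5:a]
#8=y depends on [6:y]
sources: [0:a, 1:y]
N(rest) = Σ N(rest − s) over sources s of rest; N(one piece) = 1:
  size 1 → [7]=1  [8]=1
  size 2 → [5,7]=1  [6,8]=1  [7,8]=2
  size 3 → [0,5,7]=1  [4,6,8]=1  [5,7,8]=3  [6,7,8]=3
  size 4 → [0,5,7,8]=4  [3,4,6,8]=1  [4,6,7,8]=4  [5,6,7,8]=6
  size 5 → [0,5,6,7,8]=10  [2,3,4,6,8]=1  [3,4,6,7,8]=5  [4,5,6,7,8]=10
  size 6 → [0,4,5,6,7,8]=20  [1,2,3,4,6,8]=1  [2,3,4,6,7,8]=6  [3,4,5,6,7,8]=15
  size 7 → [0,3,4,5,6,7,8]=35  [1,2,3,4,6,7,8]=7  [2,3,4,5,6,7,8]=21
  first=0(a) contributes 28
  first=1(y) contributes 56
|[w]| = 84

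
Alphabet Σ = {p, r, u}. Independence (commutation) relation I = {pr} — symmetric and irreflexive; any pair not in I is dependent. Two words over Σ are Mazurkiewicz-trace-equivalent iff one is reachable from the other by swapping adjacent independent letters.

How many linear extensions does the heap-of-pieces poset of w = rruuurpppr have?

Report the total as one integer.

#0=r has no predecessor
#1=r depends on [0:r]
#2=u depends on [1:r]
#3=u depends on [2:u]
#4=u depends on [3:u]
#5=r depends on [4:u]
#6=p depends on [4:u]
#7=p depends on [6:p]
#8=p depends on [7:p]
#9=r depends on [5:r]
sources: [0:r]
N(rest) = Σ N(rest − s) over sources s of rest; N(one piece) = 1:
  size 1 → [8]=1  [9]=1
  size 2 → [5,9]=1  [7,8]=1  [8,9]=2
  size 3 → [5,8,9]=3  [6,7,8]=1  [7,8,9]=3
  size 4 → [5,7,8,9]=6  [6,7,8,9]=4
  size 5 → [5,6,7,8,9]=10
  size 6 → [4,5,6,7,8,9]=10
  size 7 → [3,4,5,6,7,8,9]=10
  size 8 → [2,3,4,5,6,7,8,9]=10
  first=0(r) contributes 10

10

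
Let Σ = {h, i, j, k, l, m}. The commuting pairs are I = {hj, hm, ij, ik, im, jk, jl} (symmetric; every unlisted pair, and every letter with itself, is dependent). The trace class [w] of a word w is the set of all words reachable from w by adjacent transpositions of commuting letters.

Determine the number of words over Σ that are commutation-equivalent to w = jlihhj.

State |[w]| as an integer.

0(j) covers ∅
1(l) covers ∅
2(i) covers 1:l
3(h) covers 2:i
4(h) covers 3:h
5(j) covers 0:j
floor of heap: 0:j, 1:l
completions by unplaced set U, small U first (add the entries for U minus each lowest piece of U):
  |U|=1: {4}:1  {5}:1
  |U|=2: {0,5}:1  {3,4}:1  {4,5}:2
  |U|=3: {0,4,5}:3  {2,3,4}:1  {3,4,5}:3
  |U|=4: {0,3,4,5}:6  {1,2,3,4}:1  {2,3,4,5}:4
  start at 0(j): 5
  start at 1(l): 10
sum over floor = 15

15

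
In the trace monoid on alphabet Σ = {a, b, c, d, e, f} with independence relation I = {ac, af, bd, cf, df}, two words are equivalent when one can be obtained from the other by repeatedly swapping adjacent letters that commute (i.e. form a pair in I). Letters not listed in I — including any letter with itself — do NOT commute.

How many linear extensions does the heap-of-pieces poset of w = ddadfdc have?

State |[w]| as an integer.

7

piece 0:d — minimal
piece 1:d rests on {0:d}
piece 2:a rests on {1:d}
piece 3:d rests on {2:a}
piece 4:f — minimal
piece 5:d rests on {3:d}
piece 6:c rests on {5:d}
minimal pieces: {0:d, 4:f}
ways to finish when only these pieces remain (= sum over removing one remaining piece with nothing left below it):
  1 left: {4}→1  {6}→1
  2 left: {4,6}→2  {5,6}→1
  3 left: {3,5,6}→1  {4,5,6}→3
  4 left: {2,3,5,6}→1  {3,4,5,6}→4
  5 left: {1,2,3,5,6}→1  {2,3,4,5,6}→5
  placing 0:d first → 6 extensions
  placing 4:f first → 1 extensions
total linear extensions = 7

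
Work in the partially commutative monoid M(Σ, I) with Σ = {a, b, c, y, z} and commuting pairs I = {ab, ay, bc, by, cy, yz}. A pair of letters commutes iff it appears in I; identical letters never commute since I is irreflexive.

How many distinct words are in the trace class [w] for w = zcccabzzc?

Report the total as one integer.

5

0(z) covers ∅
1(c) covers 0:z
2(c) covers 1:c
3(c) covers 2:c
4(a) covers 3:c
5(b) covers 0:z
6(z) covers 4:a, 5:b
7(z) covers 6:z
8(c) covers 7:z
floor of heap: 0:z
completions by unplaced set U, small U first (add the entries for U minus each lowest piece of U):
  |U|=1: {8}:1
  |U|=2: {7,8}:1
  |U|=3: {6,7,8}:1
  |U|=4: {4,6,7,8}:1  {5,6,7,8}:1
  |U|=5: {3,4,6,7,8}:1  {4,5,6,7,8}:2
  |U|=6: {2,3,4,6,7,8}:1  {3,4,5,6,7,8}:3
  |U|=7: {1,2,3,4,6,7,8}:1  {2,3,4,5,6,7,8}:4
  start at 0(z): 5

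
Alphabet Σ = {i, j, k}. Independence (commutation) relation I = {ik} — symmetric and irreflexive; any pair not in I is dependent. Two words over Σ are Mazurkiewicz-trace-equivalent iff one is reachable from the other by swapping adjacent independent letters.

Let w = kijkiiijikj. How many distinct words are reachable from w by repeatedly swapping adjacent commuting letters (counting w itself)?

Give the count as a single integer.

drop 0:k onto floor
drop 1:i onto floor
drop 2:j onto {0:k, 1:i}
drop 3:k onto {2:j}
drop 4:i onto {2:j}
drop 5:i onto {4:i}
drop 6:i onto {5:i}
drop 7:j onto {3:k, 6:i}
drop 8:i onto {7:j}
drop 9:k onto {7:j}
drop 10:j onto {8:i, 9:k}
ground layer = {0:k, 1:i}
drop-orders for the pieces not yet dropped (sum over which currently-grounded one goes next):
  1 to go: {10} 1
  2 to go: {8,10} 1  {9,10} 1
  3 to go: {8,9,10} 2
  4 to go: {7,8,9,10} 2
  5 to go: {3,7,8,9,10} 2  {6,7,8,9,10} 2
  6 to go: {3,6,7,8,9,10} 4  {5,6,7,8,9,10} 2
  7 to go: {3,5,6,7,8,9,10} 6  {4,5,6,7,8,9,10} 2
  8 to go: {3,4,5,6,7,8,9,10} 8
  9 to go: {2,3,4,5,6,7,8,9,10} 8
  if 0:k drops first: 8 orders
  if 1:i drops first: 8 orders
heap linearizations: 16

16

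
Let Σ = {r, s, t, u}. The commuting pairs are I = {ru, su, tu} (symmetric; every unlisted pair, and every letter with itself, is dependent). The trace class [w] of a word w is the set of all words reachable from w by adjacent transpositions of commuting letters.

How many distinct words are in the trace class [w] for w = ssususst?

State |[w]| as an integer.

piece 0:s — minimal
piece 1:s rests on {0:s}
piece 2:u — minimal
piece 3:s rests on {1:s}
piece 4:u rests on {2:u}
piece 5:s rests on {3:s}
piece 6:s rests on {5:s}
piece 7:t rests on {6:s}
minimal pieces: {0:s, 2:u}
ways to finish when only these pieces remain (= sum over removing one remaining piece with nothing left below it):
  1 left: {4}→1  {7}→1
  2 left: {2,4}→1  {4,7}→2  {6,7}→1
  3 left: {2,4,7}→3  {4,6,7}→3  {5,6,7}→1
  4 left: {2,4,6,7}→6  {3,5,6,7}→1  {4,5,6,7}→4
  5 left: {1,3,5,6,7}→1  {2,4,5,6,7}→10  {3,4,5,6,7}→5
  6 left: {0,1,3,5,6,7}→1  {1,3,4,5,6,7}→6  {2,3,4,5,6,7}→15
  placing 0:s first → 21 extensions
  placing 2:u first → 7 extensions
total linear extensions = 28

28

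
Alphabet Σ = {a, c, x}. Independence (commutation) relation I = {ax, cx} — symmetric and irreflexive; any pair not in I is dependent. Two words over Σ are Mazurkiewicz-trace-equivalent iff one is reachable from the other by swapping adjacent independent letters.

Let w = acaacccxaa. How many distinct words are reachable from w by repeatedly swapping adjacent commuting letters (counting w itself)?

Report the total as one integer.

10

0(a) covers ∅
1(c) covers 0:a
2(a) covers 1:c
3(a) covers 2:a
4(c) covers 3:a
5(c) covers 4:c
6(c) covers 5:c
7(x) covers ∅
8(a) covers 6:c
9(a) covers 8:a
floor of heap: 0:a, 7:x
completions by unplaced set U, small U first (add the entries for U minus each lowest piece of U):
  |U|=1: {7}:1  {9}:1
  |U|=2: {7,9}:2  {8,9}:1
  |U|=3: {6,8,9}:1  {7,8,9}:3
  |U|=4: {5,6,8,9}:1  {6,7,8,9}:4
  |U|=5: {4,5,6,8,9}:1  {5,6,7,8,9}:5
  |U|=6: {3,4,5,6,8,9}:1  {4,5,6,7,8,9}:6
  |U|=7: {2,3,4,5,6,8,9}:1  {3,4,5,6,7,8,9}:7
  |U|=8: {1,2,3,4,5,6,8,9}:1  {2,3,4,5,6,7,8,9}:8
  start at 0(a): 9
  start at 7(x): 1
sum over floor = 10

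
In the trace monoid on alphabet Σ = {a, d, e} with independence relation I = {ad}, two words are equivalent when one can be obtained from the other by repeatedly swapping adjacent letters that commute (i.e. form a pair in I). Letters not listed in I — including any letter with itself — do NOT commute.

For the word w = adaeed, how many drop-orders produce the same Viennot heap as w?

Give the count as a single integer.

0(a) covers ∅
1(d) covers ∅
2(a) covers 0:a
3(e) covers 1:d, 2:a
4(e) covers 3:e
5(d) covers 4:e
floor of heap: 0:a, 1:d
completions by unplaced set U, small U first (add the entries for U minus each lowest piece of U):
  |U|=1: {5}:1
  |U|=2: {4,5}:1
  |U|=3: {3,4,5}:1
  |U|=4: {1,3,4,5}:1  {2,3,4,5}:1
  start at 0(a): 2
  start at 1(d): 1
sum over floor = 3

3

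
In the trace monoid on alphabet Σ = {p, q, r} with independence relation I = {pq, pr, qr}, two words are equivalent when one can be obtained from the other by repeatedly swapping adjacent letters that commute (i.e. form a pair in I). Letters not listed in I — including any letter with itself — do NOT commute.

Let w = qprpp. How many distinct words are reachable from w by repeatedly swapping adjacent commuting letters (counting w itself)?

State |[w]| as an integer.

20

#0=q has no predecessor
#1=p has no predecessor
#2=r has no predecessor
#3=p depends on [1:p]
#4=p depends on [3:p]
sources: [0:q, 1:p, 2:r]
N(rest) = Σ N(rest − s) over sources s of rest; N(one piece) = 1:
  size 1 → [0]=1  [2]=1  [4]=1
  size 2 → [0,2]=2  [0,4]=2  [2,4]=2  [3,4]=1
  size 3 → [0,2,4]=6  [0,3,4]=3  [1,3,4]=1  [2,3,4]=3
  first=0(q) contributes 4
  first=1(p) contributes 12
  first=2(r) contributes 4
|[w]| = 20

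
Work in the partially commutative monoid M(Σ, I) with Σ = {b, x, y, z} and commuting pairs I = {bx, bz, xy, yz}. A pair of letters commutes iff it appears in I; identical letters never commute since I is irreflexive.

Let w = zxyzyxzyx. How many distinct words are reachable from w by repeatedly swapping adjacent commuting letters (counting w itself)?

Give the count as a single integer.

piece 0:z — minimal
piece 1:x rests on {0:z}
piece 2:y — minimal
piece 3:z rests on {1:x}
piece 4:y rests on {2:y}
piece 5:x rests on {3:z}
piece 6:z rests on {5:x}
piece 7:y rests on {4:y}
piece 8:x rests on {6:z}
minimal pieces: {0:z, 2:y}
ways to finish when only these pieces remain (= sum over removing one remaining piece with nothing left below it):
  1 left: {7}→1  {8}→1
  2 left: {4,7}→1  {6,8}→1  {7,8}→2
  3 left: {2,4,7}→1  {4,7,8}→3  {5,6,8}→1  {6,7,8}→3
  4 left: {2,4,7,8}→4  {3,5,6,8}→1  {4,6,7,8}→6  {5,6,7,8}→4
  5 left: {1,3,5,6,8}→1  {2,4,6,7,8}→10  {3,5,6,7,8}→5  {4,5,6,7,8}→10
  6 left: {0,1,3,5,6,8}→1  {1,3,5,6,7,8}→6  {2,4,5,6,7,8}→20  {3,4,5,6,7,8}→15
  7 left: {0,1,3,5,6,7,8}→7  {1,3,4,5,6,7,8}→21  {2,3,4,5,6,7,8}→35
  placing 0:z first → 56 extensions
  placing 2:y first → 28 extensions
total linear extensions = 84

84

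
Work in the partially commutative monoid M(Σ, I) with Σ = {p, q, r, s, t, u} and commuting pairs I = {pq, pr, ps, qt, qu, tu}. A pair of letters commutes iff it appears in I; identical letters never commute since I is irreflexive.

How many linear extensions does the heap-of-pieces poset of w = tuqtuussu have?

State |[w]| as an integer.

60

#0=t has no predecessor
#1=u has no predecessor
#2=q has no predecessor
#3=t depends on [0:t]
#4=u depends on [1:u]
#5=u depends on [4:u]
#6=s depends on [2:q, 3:t, 5:u]
#7=s depends on [6:s]
#8=u depends on [7:s]
sources: [0:t, 1:u, 2:q]
N(rest) = Σ N(rest − s) over sources s of rest; N(one piece) = 1:
  size 1 → [8]=1
  size 2 → [7,8]=1
  size 3 → [6,7,8]=1
  size 4 → [2,6,7,8]=1  [3,6,7,8]=1  [5,6,7,8]=1
  size 5 → [0,3,6,7,8]=1  [2,3,6,7,8]=2  [2,5,6,7,8]=2  [3,5,6,7,8]=2  [4,5,6,7,8]=1
  size 6 → [0,2,3,6,7,8]=3  [0,3,5,6,7,8]=3  [1,4,5,6,7,8]=1  [2,3,5,6,7,8]=6  [2,4,5,6,7,8]=3  [3,4,5,6,7,8]=3
  size 7 → [0,2,3,5,6,7,8]=12  [0,3,4,5,6,7,8]=6  [1,2,4,5,6,7,8]=4  [1,3,4,5,6,7,8]=4  [2,3,4,5,6,7,8]=12
  first=0(t) contributes 20
  first=1(u) contributes 30
  first=2(q) contributes 10
|[w]| = 60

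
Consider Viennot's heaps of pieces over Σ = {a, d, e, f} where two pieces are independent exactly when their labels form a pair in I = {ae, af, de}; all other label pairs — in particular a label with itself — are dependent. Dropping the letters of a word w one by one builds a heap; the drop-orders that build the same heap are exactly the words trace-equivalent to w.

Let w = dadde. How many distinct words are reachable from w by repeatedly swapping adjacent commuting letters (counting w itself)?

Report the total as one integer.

5

drop 0:d onto floor
drop 1:a onto {0:d}
drop 2:d onto {1:a}
drop 3:d onto {2:d}
drop 4:e onto floor
ground layer = {0:d, 4:e}
drop-orders for the pieces not yet dropped (sum over which currently-grounded one goes next):
  1 to go: {3} 1  {4} 1
  2 to go: {2,3} 1  {3,4} 2
  3 to go: {1,2,3} 1  {2,3,4} 3
  if 0:d drops first: 4 orders
  if 4:e drops first: 1 orders
heap linearizations: 5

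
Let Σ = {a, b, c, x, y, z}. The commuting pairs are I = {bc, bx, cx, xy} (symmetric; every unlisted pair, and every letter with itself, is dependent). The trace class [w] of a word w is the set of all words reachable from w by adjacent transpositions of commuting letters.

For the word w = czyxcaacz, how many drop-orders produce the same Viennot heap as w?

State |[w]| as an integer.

3

0(c) covers ∅
1(z) covers 0:c
2(y) covers 1:z
3(x) covers 1:z
4(c) covers 2:y
5(a) covers 3:x, 4:c
6(a) covers 5:a
7(c) covers 6:a
8(z) covers 7:c
floor of heap: 0:c
completions by unplaced set U, small U first (add the entries for U minus each lowest piece of U):
  |U|=1: {8}:1
  |U|=2: {7,8}:1
  |U|=3: {6,7,8}:1
  |U|=4: {5,6,7,8}:1
  |U|=5: {3,5,6,7,8}:1  {4,5,6,7,8}:1
  |U|=6: {2,4,5,6,7,8}:1  {3,4,5,6,7,8}:2
  |U|=7: {2,3,4,5,6,7,8}:3
  start at 0(c): 3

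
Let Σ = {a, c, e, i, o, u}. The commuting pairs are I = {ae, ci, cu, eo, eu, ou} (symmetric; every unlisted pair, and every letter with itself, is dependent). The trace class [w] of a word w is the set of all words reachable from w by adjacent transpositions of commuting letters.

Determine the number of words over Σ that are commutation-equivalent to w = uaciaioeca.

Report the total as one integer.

piece 0:u — minimal
piece 1:a rests on {0:u}
piece 2:c rests on {1:a}
piece 3:i rests on {1:a}
piece 4:a rests on {2:c, 3:i}
piece 5:i rests on {4:a}
piece 6:o rests on {5:i}
piece 7:e rests on {5:i}
piece 8:c rests on {6:o, 7:e}
piece 9:a rests on {8:c}
minimal pieces: {0:u}
ways to finish when only these pieces remain (= sum over removing one remaining piece with nothing left below it):
  1 left: {9}→1
  2 left: {8,9}→1
  3 left: {6,8,9}→1  {7,8,9}→1
  4 left: {6,7,8,9}→2
  5 left: {5,6,7,8,9}→2
  6 left: {4,5,6,7,8,9}→2
  7 left: {2,4,5,6,7,8,9}→2  {3,4,5,6,7,8,9}→2
  8 left: {2,3,4,5,6,7,8,9}→4
  placing 0:u first → 4 extensions

4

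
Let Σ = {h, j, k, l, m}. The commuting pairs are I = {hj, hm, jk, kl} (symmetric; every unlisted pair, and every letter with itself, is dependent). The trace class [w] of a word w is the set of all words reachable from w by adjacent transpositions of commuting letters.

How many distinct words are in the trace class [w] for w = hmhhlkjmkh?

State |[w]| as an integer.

0(h) covers ∅
1(m) covers ∅
2(h) covers 0:h
3(h) covers 2:h
4(l) covers 1:m, 3:h
5(k) covers 1:m, 3:h
6(j) covers 4:l
7(m) covers 5:k, 6:j
8(k) covers 7:m
9(h) covers 8:k
floor of heap: 0:h, 1:m
completions by unplaced set U, small U first (add the entries for U minus each lowest piece of U):
  |U|=1: {9}:1
  |U|=2: {8,9}:1
  |U|=3: {7,8,9}:1
  |U|=4: {5,7,8,9}:1  {6,7,8,9}:1
  |U|=5: {4,6,7,8,9}:1  {5,6,7,8,9}:2
  |U|=6: {4,5,6,7,8,9}:3
  |U|=7: {1,4,5,6,7,8,9}:3  {3,4,5,6,7,8,9}:3
  |U|=8: {1,3,4,5,6,7,8,9}:6  {2,3,4,5,6,7,8,9}:3
  start at 0(h): 9
  start at 1(m): 3
sum over floor = 12

12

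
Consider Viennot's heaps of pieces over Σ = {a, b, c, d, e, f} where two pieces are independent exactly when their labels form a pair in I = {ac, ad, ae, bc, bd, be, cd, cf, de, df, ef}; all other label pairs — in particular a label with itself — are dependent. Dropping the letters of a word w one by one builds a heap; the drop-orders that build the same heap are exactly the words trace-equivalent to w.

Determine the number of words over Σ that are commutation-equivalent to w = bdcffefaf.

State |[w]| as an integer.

252

piece 0:b — minimal
piece 1:d — minimal
piece 2:c — minimal
piece 3:f rests on {0:b}
piece 4:f rests on {3:f}
piece 5:e rests on {2:c}
piece 6:f rests on {4:f}
piece 7:a rests on {6:f}
piece 8:f rests on {7:a}
minimal pieces: {0:b, 1:d, 2:c}
ways to finish when only these pieces remain (= sum over removing one remaining piece with nothing left below it):
  1 left: {1}→1  {5}→1  {8}→1
  2 left: {1,5}→2  {1,8}→2  {2,5}→1  {5,8}→2  {7,8}→1
  3 left: {1,2,5}→3  {1,5,8}→6  {1,7,8}→3  {2,5,8}→3  {5,7,8}→3  {6,7,8}→1
  4 left: {1,2,5,8}→12  {1,5,7,8}→12  {1,6,7,8}→4  {2,5,7,8}→6  {4,6,7,8}→1  {5,6,7,8}→4
  5 left: {1,2,5,7,8}→30  {1,4,6,7,8}→5  {1,5,6,7,8}→20  {2,5,6,7,8}→10  {3,4,6,7,8}→1  {4,5,6,7,8}→5
  6 left: {0,3,4,6,7,8}→1  {1,2,5,6,7,8}→60  {1,3,4,6,7,8}→6  {1,4,5,6,7,8}→30  {2,4,5,6,7,8}→15  {3,4,5,6,7,8}→6
  7 left: {0,1,3,4,6,7,8}→7  {0,3,4,5,6,7,8}→7  {1,2,4,5,6,7,8}→105  {1,3,4,5,6,7,8}→42  {2,3,4,5,6,7,8}→21
  placing 0:b first → 168 extensions
  placing 1:d first → 28 extensions
  placing 2:c first → 56 extensions
total linear extensions = 252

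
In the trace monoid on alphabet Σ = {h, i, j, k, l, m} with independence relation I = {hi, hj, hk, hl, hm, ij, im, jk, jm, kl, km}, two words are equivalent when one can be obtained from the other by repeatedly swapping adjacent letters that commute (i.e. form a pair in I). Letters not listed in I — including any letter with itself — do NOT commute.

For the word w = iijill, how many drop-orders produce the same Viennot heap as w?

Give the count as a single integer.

0(i) covers ∅
1(i) covers 0:i
2(j) covers ∅
3(i) covers 1:i
4(l) covers 2:j, 3:i
5(l) covers 4:l
floor of heap: 0:i, 2:j
completions by unplaced set U, small U first (add the entries for U minus each lowest piece of U):
  |U|=1: {5}:1
  |U|=2: {4,5}:1
  |U|=3: {2,4,5}:1  {3,4,5}:1
  |U|=4: {1,3,4,5}:1  {2,3,4,5}:2
  start at 0(i): 3
  start at 2(j): 1
sum over floor = 4

4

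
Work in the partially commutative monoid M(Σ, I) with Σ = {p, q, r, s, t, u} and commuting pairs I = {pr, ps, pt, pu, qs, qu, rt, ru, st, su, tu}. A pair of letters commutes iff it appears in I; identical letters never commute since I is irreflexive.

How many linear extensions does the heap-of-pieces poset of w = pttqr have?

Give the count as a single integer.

3

0(p) covers ∅
1(t) covers ∅
2(t) covers 1:t
3(q) covers 0:p, 2:t
4(r) covers 3:q
floor of heap: 0:p, 1:t
completions by unplaced set U, small U first (add the entries for U minus each lowest piece of U):
  |U|=1: {4}:1
  |U|=2: {3,4}:1
  |U|=3: {0,3,4}:1  {2,3,4}:1
  start at 0(p): 1
  start at 1(t): 2
sum over floor = 3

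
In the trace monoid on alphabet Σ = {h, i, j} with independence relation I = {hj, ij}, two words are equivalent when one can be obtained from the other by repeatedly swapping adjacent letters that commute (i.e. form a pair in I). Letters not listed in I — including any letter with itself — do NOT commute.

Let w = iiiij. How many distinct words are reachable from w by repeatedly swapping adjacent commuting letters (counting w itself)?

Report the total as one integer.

#0=i has no predecessor
#1=i depends on [0:i]
#2=i depends on [1:i]
#3=i depends on [2:i]
#4=j has no predecessor
sources: [0:i, 4:j]
N(rest) = Σ N(rest − s) over sources s of rest; N(one piece) = 1:
  size 1 → [3]=1  [4]=1
  size 2 → [2,3]=1  [3,4]=2
  size 3 → [1,2,3]=1  [2,3,4]=3
  first=0(i) contributes 4
  first=4(j) contributes 1
|[w]| = 5

5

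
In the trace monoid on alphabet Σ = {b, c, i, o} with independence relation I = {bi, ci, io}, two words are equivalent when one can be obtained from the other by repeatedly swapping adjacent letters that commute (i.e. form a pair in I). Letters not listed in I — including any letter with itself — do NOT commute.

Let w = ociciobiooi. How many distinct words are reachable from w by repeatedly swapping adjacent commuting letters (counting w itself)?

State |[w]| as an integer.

piece 0:o — minimal
piece 1:c rests on {0:o}
piece 2:i — minimal
piece 3:c rests on {1:c}
piece 4:i rests on {2:i}
piece 5:o rests on {3:c}
piece 6:b rests on {5:o}
piece 7:i rests on {4:i}
piece 8:o rests on {6:b}
piece 9:o rests on {8:o}
piece 10:i rests on {7:i}
minimal pieces: {0:o, 2:i}
ways to finish when only these pieces remain (= sum over removing one remaining piece with nothing left below it):
  1 left: {9}→1  {10}→1
  2 left: {7,10}→1  {8,9}→1  {9,10}→2
  3 left: {4,7,10}→1  {6,8,9}→1  {7,9,10}→3  {8,9,10}→3
  4 left: {2,4,7,10}→1  {4,7,9,10}→4  {5,6,8,9}→1  {6,8,9,10}→4  {7,8,9,10}→6
  5 left: {2,4,7,9,10}→5  {3,5,6,8,9}→1  {4,7,8,9,10}→10  {5,6,8,9,10}→5  {6,7,8,9,10}→10
  6 left: {1,3,5,6,8,9}→1  {2,4,7,8,9,10}→15  {3,5,6,8,9,10}→6  {4,6,7,8,9,10}→20  {5,6,7,8,9,10}→15
  7 left: {0,1,3,5,6,8,9}→1  {1,3,5,6,8,9,10}→7  {2,4,6,7,8,9,10}→35  {3,5,6,7,8,9,10}→21  {4,5,6,7,8,9,10}→35
  8 left: {0,1,3,5,6,8,9,10}→8  {1,3,5,6,7,8,9,10}→28  {2,4,5,6,7,8,9,10}→70  {3,4,5,6,7,8,9,10}→56
  9 left: {0,1,3,5,6,7,8,9,10}→36  {1,3,4,5,6,7,8,9,10}→84  {2,3,4,5,6,7,8,9,10}→126
  placing 0:o first → 210 extensions
  placing 2:i first → 120 extensions
total linear extensions = 330

330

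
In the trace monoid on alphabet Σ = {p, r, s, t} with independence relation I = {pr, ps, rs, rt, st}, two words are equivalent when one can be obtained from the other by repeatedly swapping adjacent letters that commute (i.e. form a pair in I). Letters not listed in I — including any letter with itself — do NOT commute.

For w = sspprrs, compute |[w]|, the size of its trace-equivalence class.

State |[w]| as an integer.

210

0(s) covers ∅
1(s) covers 0:s
2(p) covers ∅
3(p) covers 2:p
4(r) covers ∅
5(r) covers 4:r
6(s) covers 1:s
floor of heap: 0:s, 2:p, 4:r
completions by unplaced set U, small U first (add the entries for U minus each lowest piece of U):
  |U|=1: {3}:1  {5}:1  {6}:1
  |U|=2: {1,6}:1  {2,3}:1  {3,5}:2  {3,6}:2  {4,5}:1  {5,6}:2
  |U|=3: {0,1,6}:1  {1,3,6}:3  {1,5,6}:3  {2,3,5}:3  {2,3,6}:3  {3,4,5}:3  {3,5,6}:6  {4,5,6}:3
  |U|=4: {0,1,3,6}:4  {0,1,5,6}:4  {1,2,3,6}:6  {1,3,5,6}:12  {1,4,5,6}:6  {2,3,4,5}:6  {2,3,5,6}:12  {3,4,5,6}:12
  |U|=5: {0,1,2,3,6}:10  {0,1,3,5,6}:20  {0,1,4,5,6}:10  {1,2,3,5,6}:30  {1,3,4,5,6}:30  {2,3,4,5,6}:30
  start at 0(s): 90
  start at 2(p): 60
  start at 4(r): 60
sum over floor = 210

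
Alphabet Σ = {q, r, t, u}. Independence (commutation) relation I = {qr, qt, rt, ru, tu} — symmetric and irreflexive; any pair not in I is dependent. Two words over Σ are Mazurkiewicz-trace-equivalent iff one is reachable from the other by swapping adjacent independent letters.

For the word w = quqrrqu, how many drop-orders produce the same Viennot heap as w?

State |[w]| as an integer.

#0=q has no predecessor
#1=u depends on [0:q]
#2=q depends on [1:u]
#3=r has no predecessor
#4=r depends on [3:r]
#5=q depends on [2:q]
#6=u depends on [5:q]
sources: [0:q, 3:r]
N(rest) = Σ N(rest − s) over sources s of rest; N(one piece) = 1:
  size 1 → [4]=1  [6]=1
  size 2 → [3,4]=1  [4,6]=2  [5,6]=1
  size 3 → [2,5,6]=1  [3,4,6]=3  [4,5,6]=3
  size 4 → [1,2,5,6]=1  [2,4,5,6]=4  [3,4,5,6]=6
  size 5 → [0,1,2,5,6]=1  [1,2,4,5,6]=5  [2,3,4,5,6]=10
  first=0(q) contributes 15
  first=3(r) contributes 6
|[w]| = 21

21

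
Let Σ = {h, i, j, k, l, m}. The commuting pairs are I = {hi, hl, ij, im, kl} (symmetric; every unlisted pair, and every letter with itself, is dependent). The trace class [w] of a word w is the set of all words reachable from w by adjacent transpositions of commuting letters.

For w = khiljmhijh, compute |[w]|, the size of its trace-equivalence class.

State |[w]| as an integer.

drop 0:k onto floor
drop 1:h onto {0:k}
drop 2:i onto {0:k}
drop 3:l onto {2:i}
drop 4:j onto {1:h, 3:l}
drop 5:m onto {4:j}
drop 6:h onto {5:m}
drop 7:i onto {3:l}
drop 8:j onto {6:h}
drop 9:h onto {8:j}
ground layer = {0:k}
drop-orders for the pieces not yet dropped (sum over which currently-grounded one goes next):
  1 to go: {7} 1  {9} 1
  2 to go: {7,9} 2  {8,9} 1
  3 to go: {6,8,9} 1  {7,8,9} 3
  4 to go: {5,6,8,9} 1  {6,7,8,9} 4
  5 to go: {4,5,6,8,9} 1  {5,6,7,8,9} 5
  6 to go: {1,4,5,6,8,9} 1  {4,5,6,7,8,9} 6
  7 to go: {1,4,5,6,7,8,9} 7  {3,4,5,6,7,8,9} 6
  8 to go: {1,3,4,5,6,7,8,9} 13  {2,3,4,5,6,7,8,9} 6
  if 0:k drops first: 19 orders

19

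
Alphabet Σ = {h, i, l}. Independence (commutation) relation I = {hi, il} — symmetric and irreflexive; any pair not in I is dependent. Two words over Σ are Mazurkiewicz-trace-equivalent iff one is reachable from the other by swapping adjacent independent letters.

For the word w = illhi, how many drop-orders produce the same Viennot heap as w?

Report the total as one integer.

piece 0:i — minimal
piece 1:l — minimal
piece 2:l rests on {1:l}
piece 3:h rests on {2:l}
piece 4:i rests on {0:i}
minimal pieces: {0:i, 1:l}
ways to finish when only these pieces remain (= sum over removing one remaining piece with nothing left below it):
  1 left: {3}→1  {4}→1
  2 left: {0,4}→1  {2,3}→1  {3,4}→2
  3 left: {0,3,4}→3  {1,2,3}→1  {2,3,4}→3
  placing 0:i first → 4 extensions
  placing 1:l first → 6 extensions
total linear extensions = 10

10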